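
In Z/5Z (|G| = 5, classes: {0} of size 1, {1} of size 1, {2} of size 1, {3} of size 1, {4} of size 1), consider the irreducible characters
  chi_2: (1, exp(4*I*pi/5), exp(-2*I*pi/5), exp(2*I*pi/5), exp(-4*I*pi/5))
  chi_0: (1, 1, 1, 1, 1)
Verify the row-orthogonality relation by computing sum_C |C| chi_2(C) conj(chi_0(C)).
Sum = 0; so <chi_2, chi_0> = 0 (distinct irreducibles are orthogonal).

Argument: Compute term by term over conjugacy classes (|C| * chi_2(C) * conj(chi_0(C))):
  1*(1)*conj(1) + 1*(exp(4*I*pi/5))*conj(1) + 1*(exp(-2*I*pi/5))*conj(1) + 1*(exp(2*I*pi/5))*conj(1) + 1*(exp(-4*I*pi/5))*conj(1)
  = (1) + (exp(4*I*pi/5)) + (exp(-2*I*pi/5)) + (exp(2*I*pi/5)) + (exp(-4*I*pi/5))
  = 0.
(Exp terms are combined using exp(i*s)*conj(exp(i*t)) = exp(i*(s-t)), and sums of them are collapsed using the identity that for every m > 1 the m distinct m-th roots of unity sum to 0, e.g. 1 + exp(2*I*pi/3) + exp(-2*I*pi/3) = 0.)
Dividing by |G| = 5 gives 0/5 = 0, matching the row-orthogonality relation <chi_2, chi_0> = [chi_2 = chi_0].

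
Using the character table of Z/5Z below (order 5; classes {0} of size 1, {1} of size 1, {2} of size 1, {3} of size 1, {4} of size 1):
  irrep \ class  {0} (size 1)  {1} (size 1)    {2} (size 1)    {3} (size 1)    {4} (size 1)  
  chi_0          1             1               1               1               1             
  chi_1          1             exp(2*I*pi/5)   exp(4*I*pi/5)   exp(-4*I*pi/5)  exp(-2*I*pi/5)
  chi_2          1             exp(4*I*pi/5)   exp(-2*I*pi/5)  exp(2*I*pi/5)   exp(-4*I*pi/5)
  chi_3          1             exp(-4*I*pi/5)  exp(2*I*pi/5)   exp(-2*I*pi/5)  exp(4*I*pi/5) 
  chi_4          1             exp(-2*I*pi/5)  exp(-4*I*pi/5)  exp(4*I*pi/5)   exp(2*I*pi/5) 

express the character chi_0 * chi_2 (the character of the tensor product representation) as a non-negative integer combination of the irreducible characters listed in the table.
chi_0 tensor chi_2 = chi_2 (all other irreducibles have multiplicity 0).

Why: The character of a tensor product is the pointwise product (chi_0 * chi_2)(C) = chi_0(C) * chi_2(C):
  {0}: (1)*(1), {1}: (1)*(exp(4*I*pi/5)), {2}: (1)*(exp(-2*I*pi/5)), {3}: (1)*(exp(2*I*pi/5)), {4}: (1)*(exp(-4*I*pi/5))
so (chi_0 * chi_2) takes values
  {0} -> 1, {1} -> exp(4*I*pi/5), {2} -> exp(-2*I*pi/5), {3} -> exp(2*I*pi/5), {4} -> exp(-4*I*pi/5).
Now take the inner product of this character with each irreducible chi from the table, <chi_0*chi_2, chi> = (1/5) sum_C |C| (chi_0*chi_2)(C) conj(chi(C)):
  <chi_0*chi_2, chi_0> = (1/5)[1*(1)*conj(1) + 1*(exp(4*I*pi/5))*conj(1) + 1*(exp(-2*I*pi/5))*conj(1) + 1*(exp(2*I*pi/5))*conj(1) + 1*(exp(-4*I*pi/5))*conj(1)]
      = (1/5)[(1) + (exp(4*I*pi/5)) + (exp(-2*I*pi/5)) + (exp(2*I*pi/5)) + (exp(-4*I*pi/5))] = 0/5 = 0
  <chi_0*chi_2, chi_1> = (1/5)[1*(1)*conj(1) + 1*(exp(4*I*pi/5))*conj(exp(2*I*pi/5)) + 1*(exp(-2*I*pi/5))*conj(exp(4*I*pi/5)) + 1*(exp(2*I*pi/5))*conj(exp(-4*I*pi/5)) + 1*(exp(-4*I*pi/5))*conj(exp(-2*I*pi/5))]
      = (1/5)[(1) + (exp(2*I*pi/5)) + (exp(4*I*pi/5)) + (exp(-4*I*pi/5)) + (exp(-2*I*pi/5))] = 0/5 = 0
  <chi_0*chi_2, chi_2> = (1/5)[1*(1)*conj(1) + 1*(exp(4*I*pi/5))*conj(exp(4*I*pi/5)) + 1*(exp(-2*I*pi/5))*conj(exp(-2*I*pi/5)) + 1*(exp(2*I*pi/5))*conj(exp(2*I*pi/5)) + 1*(exp(-4*I*pi/5))*conj(exp(-4*I*pi/5))]
      = (1/5)[(1) + (1) + (1) + (1) + (1)] = 5/5 = 1
  <chi_0*chi_2, chi_3> = (1/5)[1*(1)*conj(1) + 1*(exp(4*I*pi/5))*conj(exp(-4*I*pi/5)) + 1*(exp(-2*I*pi/5))*conj(exp(2*I*pi/5)) + 1*(exp(2*I*pi/5))*conj(exp(-2*I*pi/5)) + 1*(exp(-4*I*pi/5))*conj(exp(4*I*pi/5))]
      = (1/5)[(1) + (exp(-2*I*pi/5)) + (exp(-4*I*pi/5)) + (exp(4*I*pi/5)) + (exp(2*I*pi/5))] = 0/5 = 0
  <chi_0*chi_2, chi_4> = (1/5)[1*(1)*conj(1) + 1*(exp(4*I*pi/5))*conj(exp(-2*I*pi/5)) + 1*(exp(-2*I*pi/5))*conj(exp(-4*I*pi/5)) + 1*(exp(2*I*pi/5))*conj(exp(4*I*pi/5)) + 1*(exp(-4*I*pi/5))*conj(exp(2*I*pi/5))]
      = (1/5)[(1) + (exp(-4*I*pi/5)) + (exp(2*I*pi/5)) + (exp(-2*I*pi/5)) + (exp(4*I*pi/5))] = 0/5 = 0
(Exp terms are combined using exp(i*s)*conj(exp(i*t)) = exp(i*(s-t)), and sums of them are collapsed using the identity that for every m > 1 the m distinct m-th roots of unity sum to 0, e.g. 1 + exp(2*I*pi/3) + exp(-2*I*pi/3) = 0.)
Hence the multiplicities are chi_2: 1. Dimension check: dim(chi_0)*dim(chi_2) = 1*1 = 1 and sum (mult * dim) = 1*1 = 1.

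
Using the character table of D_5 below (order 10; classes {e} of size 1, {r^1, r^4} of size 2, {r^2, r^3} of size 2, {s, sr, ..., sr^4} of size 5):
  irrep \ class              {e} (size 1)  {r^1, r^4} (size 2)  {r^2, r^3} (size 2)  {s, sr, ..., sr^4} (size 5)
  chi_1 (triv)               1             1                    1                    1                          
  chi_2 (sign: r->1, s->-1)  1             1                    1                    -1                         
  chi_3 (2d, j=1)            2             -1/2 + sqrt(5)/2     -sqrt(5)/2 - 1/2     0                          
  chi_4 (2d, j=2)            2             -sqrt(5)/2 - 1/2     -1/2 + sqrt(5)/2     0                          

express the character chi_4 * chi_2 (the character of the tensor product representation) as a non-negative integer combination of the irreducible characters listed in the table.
chi_4 tensor chi_2 = chi_4 (all other irreducibles have multiplicity 0).

Justification: The character of a tensor product is the pointwise product (chi_4 * chi_2)(C) = chi_4(C) * chi_2(C):
  {e}: (2)*(1), {r^1, r^4}: (-sqrt(5)/2 - 1/2)*(1), {r^2, r^3}: (-1/2 + sqrt(5)/2)*(1), {s, sr, ..., sr^4}: (0)*(-1)
so (chi_4 * chi_2) takes values
  {e} -> 2, {r^1, r^4} -> -sqrt(5)/2 - 1/2, {r^2, r^3} -> -1/2 + sqrt(5)/2, {s, sr, ..., sr^4} -> 0.
Now take the inner product of this character with each irreducible chi from the table, <chi_4*chi_2, chi> = (1/10) sum_C |C| (chi_4*chi_2)(C) conj(chi(C)):
  <chi_4*chi_2, chi_1> = (1/10)[1*(2)*conj(1) + 2*(-sqrt(5)/2 - 1/2)*conj(1) + 2*(-1/2 + sqrt(5)/2)*conj(1) + 5*(0)*conj(1)]
      = (1/10)[(2) + (-sqrt(5) - 1) + (-1 + sqrt(5)) + (0)] = 0/10 = 0
  <chi_4*chi_2, chi_2> = (1/10)[1*(2)*conj(1) + 2*(-sqrt(5)/2 - 1/2)*conj(1) + 2*(-1/2 + sqrt(5)/2)*conj(1) + 5*(0)*conj(-1)]
      = (1/10)[(2) + (-sqrt(5) - 1) + (-1 + sqrt(5)) + (0)] = 0/10 = 0
  <chi_4*chi_2, chi_3> = (1/10)[1*(2)*conj(2) + 2*(-sqrt(5)/2 - 1/2)*conj(-1/2 + sqrt(5)/2) + 2*(-1/2 + sqrt(5)/2)*conj(-sqrt(5)/2 - 1/2) + 5*(0)*conj(0)]
      = (1/10)[(4) + (-2) + (-2) + (0)] = 0/10 = 0
  <chi_4*chi_2, chi_4> = (1/10)[1*(2)*conj(2) + 2*(-sqrt(5)/2 - 1/2)*conj(-sqrt(5)/2 - 1/2) + 2*(-1/2 + sqrt(5)/2)*conj(-1/2 + sqrt(5)/2) + 5*(0)*conj(0)]
      = (1/10)[(4) + (sqrt(5) + 3) + (3 - sqrt(5)) + (0)] = 10/10 = 1
Hence the multiplicities are chi_4: 1. Dimension check: dim(chi_4)*dim(chi_2) = 2*1 = 2 and sum (mult * dim) = 1*2 = 2.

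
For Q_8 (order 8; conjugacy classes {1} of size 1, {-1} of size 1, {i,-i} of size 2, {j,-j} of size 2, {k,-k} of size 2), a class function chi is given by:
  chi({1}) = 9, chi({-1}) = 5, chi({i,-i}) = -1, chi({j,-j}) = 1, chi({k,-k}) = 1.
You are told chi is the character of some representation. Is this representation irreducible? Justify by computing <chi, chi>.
Not irreducible (reducible): <chi, chi> = 14 > 1.

Why: <chi, chi> = (1/|G|) sum_C |C| * |chi(C)|^2 = (1/8)[1*|9|^2 + 1*|5|^2 + 2*|-1|^2 + 2*|1|^2 + 2*|1|^2]
  = (1/8)[(81) + (25) + (2) + (2) + (2)] = 112/8 = 14.
A character is irreducible iff <chi, chi> = 1, so this representation is reducible.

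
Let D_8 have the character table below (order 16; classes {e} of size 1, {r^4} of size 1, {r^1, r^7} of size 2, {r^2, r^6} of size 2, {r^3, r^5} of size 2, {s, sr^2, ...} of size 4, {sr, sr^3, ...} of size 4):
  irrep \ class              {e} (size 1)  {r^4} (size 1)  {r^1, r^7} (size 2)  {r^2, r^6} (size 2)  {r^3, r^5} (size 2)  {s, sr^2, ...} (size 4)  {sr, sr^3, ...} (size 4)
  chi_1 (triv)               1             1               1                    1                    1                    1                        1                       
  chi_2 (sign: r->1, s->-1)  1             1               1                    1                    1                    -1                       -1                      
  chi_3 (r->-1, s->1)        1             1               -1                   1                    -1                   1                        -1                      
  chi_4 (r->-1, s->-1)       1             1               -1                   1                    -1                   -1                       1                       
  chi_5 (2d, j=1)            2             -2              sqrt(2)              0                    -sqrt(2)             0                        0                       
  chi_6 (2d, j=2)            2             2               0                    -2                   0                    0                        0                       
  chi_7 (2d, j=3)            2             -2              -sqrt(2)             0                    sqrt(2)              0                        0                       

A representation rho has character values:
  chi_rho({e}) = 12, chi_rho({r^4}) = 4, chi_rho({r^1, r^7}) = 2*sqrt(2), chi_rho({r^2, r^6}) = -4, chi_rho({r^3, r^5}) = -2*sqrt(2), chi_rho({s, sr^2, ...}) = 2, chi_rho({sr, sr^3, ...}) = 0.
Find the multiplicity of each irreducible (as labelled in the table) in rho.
Multiplicities: chi_1: 1, chi_2: 0, chi_3: 1, chi_4: 0, chi_5: 2, chi_6: 3, chi_7: 0.

Proof sketch: Use <chi_rho, chi> = (1/|G|) sum_C |C| * chi_rho(C) * conj(chi(C)) with |G| = 16 for each irreducible chi in the table:
  <chi_rho, chi_1> = (1/16)[1*(12)*conj(1) + 1*(4)*conj(1) + 2*(2*sqrt(2))*conj(1) + 2*(-4)*conj(1) + 2*(-2*sqrt(2))*conj(1) + 4*(2)*conj(1) + 4*(0)*conj(1)]
      = (1/16)[(12) + (4) + (4*sqrt(2)) + (-8) + (-4*sqrt(2)) + (8) + (0)] = 16/16 = 1
  <chi_rho, chi_2> = (1/16)[1*(12)*conj(1) + 1*(4)*conj(1) + 2*(2*sqrt(2))*conj(1) + 2*(-4)*conj(1) + 2*(-2*sqrt(2))*conj(1) + 4*(2)*conj(-1) + 4*(0)*conj(-1)]
      = (1/16)[(12) + (4) + (4*sqrt(2)) + (-8) + (-4*sqrt(2)) + (-8) + (0)] = 0/16 = 0
  <chi_rho, chi_3> = (1/16)[1*(12)*conj(1) + 1*(4)*conj(1) + 2*(2*sqrt(2))*conj(-1) + 2*(-4)*conj(1) + 2*(-2*sqrt(2))*conj(-1) + 4*(2)*conj(1) + 4*(0)*conj(-1)]
      = (1/16)[(12) + (4) + (-4*sqrt(2)) + (-8) + (4*sqrt(2)) + (8) + (0)] = 16/16 = 1
  <chi_rho, chi_4> = (1/16)[1*(12)*conj(1) + 1*(4)*conj(1) + 2*(2*sqrt(2))*conj(-1) + 2*(-4)*conj(1) + 2*(-2*sqrt(2))*conj(-1) + 4*(2)*conj(-1) + 4*(0)*conj(1)]
      = (1/16)[(12) + (4) + (-4*sqrt(2)) + (-8) + (4*sqrt(2)) + (-8) + (0)] = 0/16 = 0
  <chi_rho, chi_5> = (1/16)[1*(12)*conj(2) + 1*(4)*conj(-2) + 2*(2*sqrt(2))*conj(sqrt(2)) + 2*(-4)*conj(0) + 2*(-2*sqrt(2))*conj(-sqrt(2)) + 4*(2)*conj(0) + 4*(0)*conj(0)]
      = (1/16)[(24) + (-8) + (8) + (0) + (8) + (0) + (0)] = 32/16 = 2
  <chi_rho, chi_6> = (1/16)[1*(12)*conj(2) + 1*(4)*conj(2) + 2*(2*sqrt(2))*conj(0) + 2*(-4)*conj(-2) + 2*(-2*sqrt(2))*conj(0) + 4*(2)*conj(0) + 4*(0)*conj(0)]
      = (1/16)[(24) + (8) + (0) + (16) + (0) + (0) + (0)] = 48/16 = 3
  <chi_rho, chi_7> = (1/16)[1*(12)*conj(2) + 1*(4)*conj(-2) + 2*(2*sqrt(2))*conj(-sqrt(2)) + 2*(-4)*conj(0) + 2*(-2*sqrt(2))*conj(sqrt(2)) + 4*(2)*conj(0) + 4*(0)*conj(0)]
      = (1/16)[(24) + (-8) + (-8) + (0) + (-8) + (0) + (0)] = 0/16 = 0
Dimension check: dim(rho) = sum (mult * dim) = 1*1 + 0*1 + 1*1 + 0*1 + 2*2 + 3*2 + 0*2 = 12 = chi_rho(e) = 12.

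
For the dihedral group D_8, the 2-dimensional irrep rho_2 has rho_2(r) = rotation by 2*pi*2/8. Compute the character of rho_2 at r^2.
chi_{rho_2}(r^2) = 2*cos(2*pi*2*2/8) = -2

Why: rho_2(r^2) is rotation by angle 2*pi*2*2/8, whose trace is 2*cos(2*pi*2*2/8) = -2.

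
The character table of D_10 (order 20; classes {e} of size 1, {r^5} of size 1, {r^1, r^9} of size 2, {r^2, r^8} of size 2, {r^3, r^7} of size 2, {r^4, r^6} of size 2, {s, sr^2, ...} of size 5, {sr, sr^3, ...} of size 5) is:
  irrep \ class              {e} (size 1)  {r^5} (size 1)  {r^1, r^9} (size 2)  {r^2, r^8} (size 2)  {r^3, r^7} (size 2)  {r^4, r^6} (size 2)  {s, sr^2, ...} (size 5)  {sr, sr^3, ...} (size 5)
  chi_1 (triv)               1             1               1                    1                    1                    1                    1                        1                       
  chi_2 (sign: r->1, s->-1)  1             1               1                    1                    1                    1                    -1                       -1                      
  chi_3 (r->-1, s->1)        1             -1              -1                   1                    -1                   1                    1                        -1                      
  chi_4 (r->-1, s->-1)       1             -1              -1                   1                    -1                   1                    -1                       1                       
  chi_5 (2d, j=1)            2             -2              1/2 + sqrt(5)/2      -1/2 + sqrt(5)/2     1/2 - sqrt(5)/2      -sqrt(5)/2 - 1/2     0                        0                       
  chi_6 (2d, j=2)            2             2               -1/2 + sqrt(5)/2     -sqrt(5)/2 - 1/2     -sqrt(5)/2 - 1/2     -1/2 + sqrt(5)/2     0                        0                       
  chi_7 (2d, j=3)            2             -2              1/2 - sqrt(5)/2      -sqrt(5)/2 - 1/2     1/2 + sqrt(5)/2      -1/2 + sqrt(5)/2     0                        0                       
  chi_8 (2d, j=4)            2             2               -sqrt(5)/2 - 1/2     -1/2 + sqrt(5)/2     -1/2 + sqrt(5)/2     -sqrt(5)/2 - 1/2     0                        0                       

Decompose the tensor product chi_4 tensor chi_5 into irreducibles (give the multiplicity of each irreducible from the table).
chi_4 tensor chi_5 = chi_8 (all other irreducibles have multiplicity 0).

Derivation: The character of a tensor product is the pointwise product (chi_4 * chi_5)(C) = chi_4(C) * chi_5(C):
  {e}: (1)*(2), {r^5}: (-1)*(-2), {r^1, r^9}: (-1)*(1/2 + sqrt(5)/2), {r^2, r^8}: (1)*(-1/2 + sqrt(5)/2), {r^3, r^7}: (-1)*(1/2 - sqrt(5)/2), {r^4, r^6}: (1)*(-sqrt(5)/2 - 1/2), {s, sr^2, ...}: (-1)*(0), {sr, sr^3, ...}: (1)*(0)
so (chi_4 * chi_5) takes values
  {e} -> 2, {r^5} -> 2, {r^1, r^9} -> -sqrt(5)/2 - 1/2, {r^2, r^8} -> -1/2 + sqrt(5)/2, {r^3, r^7} -> -1/2 + sqrt(5)/2, {r^4, r^6} -> -sqrt(5)/2 - 1/2, {s, sr^2, ...} -> 0, {sr, sr^3, ...} -> 0.
Now take the inner product of this character with each irreducible chi from the table, <chi_4*chi_5, chi> = (1/20) sum_C |C| (chi_4*chi_5)(C) conj(chi(C)):
  <chi_4*chi_5, chi_1> = (1/20)[1*(2)*conj(1) + 1*(2)*conj(1) + 2*(-sqrt(5)/2 - 1/2)*conj(1) + 2*(-1/2 + sqrt(5)/2)*conj(1) + 2*(-1/2 + sqrt(5)/2)*conj(1) + 2*(-sqrt(5)/2 - 1/2)*conj(1) + 5*(0)*conj(1) + 5*(0)*conj(1)]
      = (1/20)[(2) + (2) + (-sqrt(5) - 1) + (-1 + sqrt(5)) + (-1 + sqrt(5)) + (-sqrt(5) - 1) + (0) + (0)] = 0/20 = 0
  <chi_4*chi_5, chi_2> = (1/20)[1*(2)*conj(1) + 1*(2)*conj(1) + 2*(-sqrt(5)/2 - 1/2)*conj(1) + 2*(-1/2 + sqrt(5)/2)*conj(1) + 2*(-1/2 + sqrt(5)/2)*conj(1) + 2*(-sqrt(5)/2 - 1/2)*conj(1) + 5*(0)*conj(-1) + 5*(0)*conj(-1)]
      = (1/20)[(2) + (2) + (-sqrt(5) - 1) + (-1 + sqrt(5)) + (-1 + sqrt(5)) + (-sqrt(5) - 1) + (0) + (0)] = 0/20 = 0
  <chi_4*chi_5, chi_3> = (1/20)[1*(2)*conj(1) + 1*(2)*conj(-1) + 2*(-sqrt(5)/2 - 1/2)*conj(-1) + 2*(-1/2 + sqrt(5)/2)*conj(1) + 2*(-1/2 + sqrt(5)/2)*conj(-1) + 2*(-sqrt(5)/2 - 1/2)*conj(1) + 5*(0)*conj(1) + 5*(0)*conj(-1)]
      = (1/20)[(2) + (-2) + (1 + sqrt(5)) + (-1 + sqrt(5)) + (1 - sqrt(5)) + (-sqrt(5) - 1) + (0) + (0)] = 0/20 = 0
  <chi_4*chi_5, chi_4> = (1/20)[1*(2)*conj(1) + 1*(2)*conj(-1) + 2*(-sqrt(5)/2 - 1/2)*conj(-1) + 2*(-1/2 + sqrt(5)/2)*conj(1) + 2*(-1/2 + sqrt(5)/2)*conj(-1) + 2*(-sqrt(5)/2 - 1/2)*conj(1) + 5*(0)*conj(-1) + 5*(0)*conj(1)]
      = (1/20)[(2) + (-2) + (1 + sqrt(5)) + (-1 + sqrt(5)) + (1 - sqrt(5)) + (-sqrt(5) - 1) + (0) + (0)] = 0/20 = 0
  <chi_4*chi_5, chi_5> = (1/20)[1*(2)*conj(2) + 1*(2)*conj(-2) + 2*(-sqrt(5)/2 - 1/2)*conj(1/2 + sqrt(5)/2) + 2*(-1/2 + sqrt(5)/2)*conj(-1/2 + sqrt(5)/2) + 2*(-1/2 + sqrt(5)/2)*conj(1/2 - sqrt(5)/2) + 2*(-sqrt(5)/2 - 1/2)*conj(-sqrt(5)/2 - 1/2) + 5*(0)*conj(0) + 5*(0)*conj(0)]
      = (1/20)[(4) + (-4) + (-3 - sqrt(5)) + (3 - sqrt(5)) + (-3 + sqrt(5)) + (sqrt(5) + 3) + (0) + (0)] = 0/20 = 0
  <chi_4*chi_5, chi_6> = (1/20)[1*(2)*conj(2) + 1*(2)*conj(2) + 2*(-sqrt(5)/2 - 1/2)*conj(-1/2 + sqrt(5)/2) + 2*(-1/2 + sqrt(5)/2)*conj(-sqrt(5)/2 - 1/2) + 2*(-1/2 + sqrt(5)/2)*conj(-sqrt(5)/2 - 1/2) + 2*(-sqrt(5)/2 - 1/2)*conj(-1/2 + sqrt(5)/2) + 5*(0)*conj(0) + 5*(0)*conj(0)]
      = (1/20)[(4) + (4) + (-2) + (-2) + (-2) + (-2) + (0) + (0)] = 0/20 = 0
  <chi_4*chi_5, chi_7> = (1/20)[1*(2)*conj(2) + 1*(2)*conj(-2) + 2*(-sqrt(5)/2 - 1/2)*conj(1/2 - sqrt(5)/2) + 2*(-1/2 + sqrt(5)/2)*conj(-sqrt(5)/2 - 1/2) + 2*(-1/2 + sqrt(5)/2)*conj(1/2 + sqrt(5)/2) + 2*(-sqrt(5)/2 - 1/2)*conj(-1/2 + sqrt(5)/2) + 5*(0)*conj(0) + 5*(0)*conj(0)]
      = (1/20)[(4) + (-4) + (2) + (-2) + (2) + (-2) + (0) + (0)] = 0/20 = 0
  <chi_4*chi_5, chi_8> = (1/20)[1*(2)*conj(2) + 1*(2)*conj(2) + 2*(-sqrt(5)/2 - 1/2)*conj(-sqrt(5)/2 - 1/2) + 2*(-1/2 + sqrt(5)/2)*conj(-1/2 + sqrt(5)/2) + 2*(-1/2 + sqrt(5)/2)*conj(-1/2 + sqrt(5)/2) + 2*(-sqrt(5)/2 - 1/2)*conj(-sqrt(5)/2 - 1/2) + 5*(0)*conj(0) + 5*(0)*conj(0)]
      = (1/20)[(4) + (4) + (sqrt(5) + 3) + (3 - sqrt(5)) + (3 - sqrt(5)) + (sqrt(5) + 3) + (0) + (0)] = 20/20 = 1
Hence the multiplicities are chi_8: 1. Dimension check: dim(chi_4)*dim(chi_5) = 1*2 = 2 and sum (mult * dim) = 1*2 = 2.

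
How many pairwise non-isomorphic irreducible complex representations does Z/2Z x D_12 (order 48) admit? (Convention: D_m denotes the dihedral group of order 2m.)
18

Details: The number of irreducible complex representations of a finite group equals its number of conjugacy classes. For a direct product, #classes(G x H) = #classes(G) * #classes(H). Z/2Z has 2 classes (abelian), D_12 has 9 classes, so 2 * 9 = 18, so Z/2Z x D_12 (order 48) has exactly 18 irreducible complex representations.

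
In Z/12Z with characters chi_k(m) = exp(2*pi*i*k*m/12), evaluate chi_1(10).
chi_1(10) = zeta_12^10 = exp(-I*pi/3)

chi_1(10) = zeta_12^(1*10) = zeta_12^10. Since zeta_12^12 = 1, this equals zeta_12^10 = exp(2*pi*i*10/12) = exp(-I*pi/3).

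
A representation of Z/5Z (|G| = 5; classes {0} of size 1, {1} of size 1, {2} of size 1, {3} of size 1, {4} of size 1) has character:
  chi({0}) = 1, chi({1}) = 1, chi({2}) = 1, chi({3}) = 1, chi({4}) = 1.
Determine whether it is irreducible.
Irreducible: <chi, chi> = 1.

Why: <chi, chi> = (1/|G|) sum_C |C| * |chi(C)|^2 = (1/5)[1*|1|^2 + 1*|1|^2 + 1*|1|^2 + 1*|1|^2 + 1*|1|^2]
  = (1/5)[(1) + (1) + (1) + (1) + (1)] = 5/5 = 1.
(Exp terms are combined using exp(i*s)*conj(exp(i*t)) = exp(i*(s-t)), and sums of them are collapsed using the identity that for every m > 1 the m distinct m-th roots of unity sum to 0, e.g. 1 + exp(2*I*pi/3) + exp(-2*I*pi/3) = 0.)
A character is irreducible iff <chi, chi> = 1, so this representation is irreducible.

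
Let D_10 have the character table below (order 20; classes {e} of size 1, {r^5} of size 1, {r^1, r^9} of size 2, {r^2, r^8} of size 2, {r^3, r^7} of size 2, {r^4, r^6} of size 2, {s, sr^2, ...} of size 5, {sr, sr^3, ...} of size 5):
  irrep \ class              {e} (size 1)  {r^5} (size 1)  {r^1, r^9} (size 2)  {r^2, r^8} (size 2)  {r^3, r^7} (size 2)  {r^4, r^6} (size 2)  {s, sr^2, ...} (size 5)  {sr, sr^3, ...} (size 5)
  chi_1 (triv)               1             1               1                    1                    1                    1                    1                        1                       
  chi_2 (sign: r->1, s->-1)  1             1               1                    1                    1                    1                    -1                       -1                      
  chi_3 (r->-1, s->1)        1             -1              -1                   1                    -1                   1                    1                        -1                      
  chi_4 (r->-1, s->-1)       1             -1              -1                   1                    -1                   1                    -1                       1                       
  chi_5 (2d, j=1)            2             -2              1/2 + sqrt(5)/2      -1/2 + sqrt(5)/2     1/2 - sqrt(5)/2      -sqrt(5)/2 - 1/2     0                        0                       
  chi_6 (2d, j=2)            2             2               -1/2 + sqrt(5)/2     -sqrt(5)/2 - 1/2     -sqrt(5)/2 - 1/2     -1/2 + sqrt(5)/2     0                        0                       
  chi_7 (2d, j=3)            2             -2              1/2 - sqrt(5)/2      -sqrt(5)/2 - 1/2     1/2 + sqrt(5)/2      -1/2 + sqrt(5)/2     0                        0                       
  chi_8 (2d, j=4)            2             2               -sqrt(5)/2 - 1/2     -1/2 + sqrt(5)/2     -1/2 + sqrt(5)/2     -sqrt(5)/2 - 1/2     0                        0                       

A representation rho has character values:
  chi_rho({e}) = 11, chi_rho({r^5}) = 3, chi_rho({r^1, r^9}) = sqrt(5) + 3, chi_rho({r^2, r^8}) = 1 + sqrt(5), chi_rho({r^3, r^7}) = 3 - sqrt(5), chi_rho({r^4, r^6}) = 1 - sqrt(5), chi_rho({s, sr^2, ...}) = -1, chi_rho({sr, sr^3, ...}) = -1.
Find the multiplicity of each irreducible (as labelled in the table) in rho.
Multiplicities: chi_1: 1, chi_2: 2, chi_3: 0, chi_4: 0, chi_5: 2, chi_6: 1, chi_7: 0, chi_8: 1.

Derivation: Use <chi_rho, chi> = (1/|G|) sum_C |C| * chi_rho(C) * conj(chi(C)) with |G| = 20 for each irreducible chi in the table:
  <chi_rho, chi_1> = (1/20)[1*(11)*conj(1) + 1*(3)*conj(1) + 2*(sqrt(5) + 3)*conj(1) + 2*(1 + sqrt(5))*conj(1) + 2*(3 - sqrt(5))*conj(1) + 2*(1 - sqrt(5))*conj(1) + 5*(-1)*conj(1) + 5*(-1)*conj(1)]
      = (1/20)[(11) + (3) + (2*sqrt(5) + 6) + (2 + 2*sqrt(5)) + (6 - 2*sqrt(5)) + (2 - 2*sqrt(5)) + (-5) + (-5)] = 20/20 = 1
  <chi_rho, chi_2> = (1/20)[1*(11)*conj(1) + 1*(3)*conj(1) + 2*(sqrt(5) + 3)*conj(1) + 2*(1 + sqrt(5))*conj(1) + 2*(3 - sqrt(5))*conj(1) + 2*(1 - sqrt(5))*conj(1) + 5*(-1)*conj(-1) + 5*(-1)*conj(-1)]
      = (1/20)[(11) + (3) + (2*sqrt(5) + 6) + (2 + 2*sqrt(5)) + (6 - 2*sqrt(5)) + (2 - 2*sqrt(5)) + (5) + (5)] = 40/20 = 2
  <chi_rho, chi_3> = (1/20)[1*(11)*conj(1) + 1*(3)*conj(-1) + 2*(sqrt(5) + 3)*conj(-1) + 2*(1 + sqrt(5))*conj(1) + 2*(3 - sqrt(5))*conj(-1) + 2*(1 - sqrt(5))*conj(1) + 5*(-1)*conj(1) + 5*(-1)*conj(-1)]
      = (1/20)[(11) + (-3) + (-6 - 2*sqrt(5)) + (2 + 2*sqrt(5)) + (-6 + 2*sqrt(5)) + (2 - 2*sqrt(5)) + (-5) + (5)] = 0/20 = 0
  <chi_rho, chi_4> = (1/20)[1*(11)*conj(1) + 1*(3)*conj(-1) + 2*(sqrt(5) + 3)*conj(-1) + 2*(1 + sqrt(5))*conj(1) + 2*(3 - sqrt(5))*conj(-1) + 2*(1 - sqrt(5))*conj(1) + 5*(-1)*conj(-1) + 5*(-1)*conj(1)]
      = (1/20)[(11) + (-3) + (-6 - 2*sqrt(5)) + (2 + 2*sqrt(5)) + (-6 + 2*sqrt(5)) + (2 - 2*sqrt(5)) + (5) + (-5)] = 0/20 = 0
  <chi_rho, chi_5> = (1/20)[1*(11)*conj(2) + 1*(3)*conj(-2) + 2*(sqrt(5) + 3)*conj(1/2 + sqrt(5)/2) + 2*(1 + sqrt(5))*conj(-1/2 + sqrt(5)/2) + 2*(3 - sqrt(5))*conj(1/2 - sqrt(5)/2) + 2*(1 - sqrt(5))*conj(-sqrt(5)/2 - 1/2) + 5*(-1)*conj(0) + 5*(-1)*conj(0)]
      = (1/20)[(22) + (-6) + (8 + 4*sqrt(5)) + (4) + (8 - 4*sqrt(5)) + (4) + (0) + (0)] = 40/20 = 2
  <chi_rho, chi_6> = (1/20)[1*(11)*conj(2) + 1*(3)*conj(2) + 2*(sqrt(5) + 3)*conj(-1/2 + sqrt(5)/2) + 2*(1 + sqrt(5))*conj(-sqrt(5)/2 - 1/2) + 2*(3 - sqrt(5))*conj(-sqrt(5)/2 - 1/2) + 2*(1 - sqrt(5))*conj(-1/2 + sqrt(5)/2) + 5*(-1)*conj(0) + 5*(-1)*conj(0)]
      = (1/20)[(22) + (6) + (2 + 2*sqrt(5)) + (-6 - 2*sqrt(5)) + (2 - 2*sqrt(5)) + (-6 + 2*sqrt(5)) + (0) + (0)] = 20/20 = 1
  <chi_rho, chi_7> = (1/20)[1*(11)*conj(2) + 1*(3)*conj(-2) + 2*(sqrt(5) + 3)*conj(1/2 - sqrt(5)/2) + 2*(1 + sqrt(5))*conj(-sqrt(5)/2 - 1/2) + 2*(3 - sqrt(5))*conj(1/2 + sqrt(5)/2) + 2*(1 - sqrt(5))*conj(-1/2 + sqrt(5)/2) + 5*(-1)*conj(0) + 5*(-1)*conj(0)]
      = (1/20)[(22) + (-6) + (-2*sqrt(5) - 2) + (-6 - 2*sqrt(5)) + (-2 + 2*sqrt(5)) + (-6 + 2*sqrt(5)) + (0) + (0)] = 0/20 = 0
  <chi_rho, chi_8> = (1/20)[1*(11)*conj(2) + 1*(3)*conj(2) + 2*(sqrt(5) + 3)*conj(-sqrt(5)/2 - 1/2) + 2*(1 + sqrt(5))*conj(-1/2 + sqrt(5)/2) + 2*(3 - sqrt(5))*conj(-1/2 + sqrt(5)/2) + 2*(1 - sqrt(5))*conj(-sqrt(5)/2 - 1/2) + 5*(-1)*conj(0) + 5*(-1)*conj(0)]
      = (1/20)[(22) + (6) + (-4*sqrt(5) - 8) + (4) + (-8 + 4*sqrt(5)) + (4) + (0) + (0)] = 20/20 = 1
Dimension check: dim(rho) = sum (mult * dim) = 1*1 + 2*1 + 0*1 + 0*1 + 2*2 + 1*2 + 0*2 + 1*2 = 11 = chi_rho(e) = 11.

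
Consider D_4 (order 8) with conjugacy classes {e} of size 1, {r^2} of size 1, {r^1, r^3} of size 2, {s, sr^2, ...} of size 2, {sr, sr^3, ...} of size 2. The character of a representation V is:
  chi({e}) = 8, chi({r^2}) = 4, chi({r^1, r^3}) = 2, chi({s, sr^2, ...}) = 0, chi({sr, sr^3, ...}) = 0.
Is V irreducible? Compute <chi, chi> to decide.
Not irreducible (reducible): <chi, chi> = 11 > 1.

Derivation: <chi, chi> = (1/|G|) sum_C |C| * |chi(C)|^2 = (1/8)[1*|8|^2 + 1*|4|^2 + 2*|2|^2 + 2*|0|^2 + 2*|0|^2]
  = (1/8)[(64) + (16) + (8) + (0) + (0)] = 88/8 = 11.
A character is irreducible iff <chi, chi> = 1, so this representation is reducible.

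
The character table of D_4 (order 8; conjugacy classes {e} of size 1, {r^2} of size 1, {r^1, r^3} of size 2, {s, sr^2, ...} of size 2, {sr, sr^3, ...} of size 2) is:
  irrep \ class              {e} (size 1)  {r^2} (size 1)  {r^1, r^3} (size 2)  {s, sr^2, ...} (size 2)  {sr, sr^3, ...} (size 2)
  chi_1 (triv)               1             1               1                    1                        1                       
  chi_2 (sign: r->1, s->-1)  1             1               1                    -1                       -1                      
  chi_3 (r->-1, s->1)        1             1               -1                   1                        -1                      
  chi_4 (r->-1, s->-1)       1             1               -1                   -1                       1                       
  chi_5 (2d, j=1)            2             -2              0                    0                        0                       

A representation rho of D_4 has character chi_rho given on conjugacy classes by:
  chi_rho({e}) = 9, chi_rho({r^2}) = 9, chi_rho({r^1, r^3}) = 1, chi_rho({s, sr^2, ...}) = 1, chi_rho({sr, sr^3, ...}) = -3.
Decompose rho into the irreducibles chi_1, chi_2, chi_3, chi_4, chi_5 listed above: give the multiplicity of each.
Multiplicities: chi_1: 2, chi_2: 3, chi_3: 3, chi_4: 1, chi_5: 0.

Explanation: Use <chi_rho, chi> = (1/|G|) sum_C |C| * chi_rho(C) * conj(chi(C)) with |G| = 8 for each irreducible chi in the table:
  <chi_rho, chi_1> = (1/8)[1*(9)*conj(1) + 1*(9)*conj(1) + 2*(1)*conj(1) + 2*(1)*conj(1) + 2*(-3)*conj(1)]
      = (1/8)[(9) + (9) + (2) + (2) + (-6)] = 16/8 = 2
  <chi_rho, chi_2> = (1/8)[1*(9)*conj(1) + 1*(9)*conj(1) + 2*(1)*conj(1) + 2*(1)*conj(-1) + 2*(-3)*conj(-1)]
      = (1/8)[(9) + (9) + (2) + (-2) + (6)] = 24/8 = 3
  <chi_rho, chi_3> = (1/8)[1*(9)*conj(1) + 1*(9)*conj(1) + 2*(1)*conj(-1) + 2*(1)*conj(1) + 2*(-3)*conj(-1)]
      = (1/8)[(9) + (9) + (-2) + (2) + (6)] = 24/8 = 3
  <chi_rho, chi_4> = (1/8)[1*(9)*conj(1) + 1*(9)*conj(1) + 2*(1)*conj(-1) + 2*(1)*conj(-1) + 2*(-3)*conj(1)]
      = (1/8)[(9) + (9) + (-2) + (-2) + (-6)] = 8/8 = 1
  <chi_rho, chi_5> = (1/8)[1*(9)*conj(2) + 1*(9)*conj(-2) + 2*(1)*conj(0) + 2*(1)*conj(0) + 2*(-3)*conj(0)]
      = (1/8)[(18) + (-18) + (0) + (0) + (0)] = 0/8 = 0
Dimension check: dim(rho) = sum (mult * dim) = 2*1 + 3*1 + 3*1 + 1*1 + 0*2 = 9 = chi_rho(e) = 9.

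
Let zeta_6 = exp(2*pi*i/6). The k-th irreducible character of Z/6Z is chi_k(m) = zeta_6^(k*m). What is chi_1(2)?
chi_1(2) = zeta_6^2 = exp(2*I*pi/3)

Proof sketch: chi_1(2) = zeta_6^(1*2) = zeta_6^2. Since zeta_6^6 = 1, this equals zeta_6^2 = exp(2*pi*i*2/6) = exp(2*I*pi/3).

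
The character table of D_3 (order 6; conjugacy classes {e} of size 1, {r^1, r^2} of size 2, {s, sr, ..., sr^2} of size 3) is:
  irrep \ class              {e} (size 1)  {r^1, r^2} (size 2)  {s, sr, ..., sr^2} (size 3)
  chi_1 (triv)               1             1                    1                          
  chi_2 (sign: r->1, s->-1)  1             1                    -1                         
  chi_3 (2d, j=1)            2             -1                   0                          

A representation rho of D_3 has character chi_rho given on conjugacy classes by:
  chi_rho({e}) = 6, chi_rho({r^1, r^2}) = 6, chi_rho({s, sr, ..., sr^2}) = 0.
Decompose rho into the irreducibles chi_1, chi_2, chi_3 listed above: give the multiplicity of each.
Multiplicities: chi_1: 3, chi_2: 3, chi_3: 0.

Justification: Use <chi_rho, chi> = (1/|G|) sum_C |C| * chi_rho(C) * conj(chi(C)) with |G| = 6 for each irreducible chi in the table:
  <chi_rho, chi_1> = (1/6)[1*(6)*conj(1) + 2*(6)*conj(1) + 3*(0)*conj(1)]
      = (1/6)[(6) + (12) + (0)] = 18/6 = 3
  <chi_rho, chi_2> = (1/6)[1*(6)*conj(1) + 2*(6)*conj(1) + 3*(0)*conj(-1)]
      = (1/6)[(6) + (12) + (0)] = 18/6 = 3
  <chi_rho, chi_3> = (1/6)[1*(6)*conj(2) + 2*(6)*conj(-1) + 3*(0)*conj(0)]
      = (1/6)[(12) + (-12) + (0)] = 0/6 = 0
Dimension check: dim(rho) = sum (mult * dim) = 3*1 + 3*1 + 0*2 = 6 = chi_rho(e) = 6.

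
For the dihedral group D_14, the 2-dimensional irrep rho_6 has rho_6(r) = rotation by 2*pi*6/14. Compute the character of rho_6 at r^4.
chi_{rho_6}(r^4) = 2*cos(2*pi*6*4/14) = -2*cos(3*pi/7)

Derivation: rho_6(r^4) is rotation by angle 2*pi*6*4/14, whose trace is 2*cos(2*pi*6*4/14) = -2*cos(3*pi/7).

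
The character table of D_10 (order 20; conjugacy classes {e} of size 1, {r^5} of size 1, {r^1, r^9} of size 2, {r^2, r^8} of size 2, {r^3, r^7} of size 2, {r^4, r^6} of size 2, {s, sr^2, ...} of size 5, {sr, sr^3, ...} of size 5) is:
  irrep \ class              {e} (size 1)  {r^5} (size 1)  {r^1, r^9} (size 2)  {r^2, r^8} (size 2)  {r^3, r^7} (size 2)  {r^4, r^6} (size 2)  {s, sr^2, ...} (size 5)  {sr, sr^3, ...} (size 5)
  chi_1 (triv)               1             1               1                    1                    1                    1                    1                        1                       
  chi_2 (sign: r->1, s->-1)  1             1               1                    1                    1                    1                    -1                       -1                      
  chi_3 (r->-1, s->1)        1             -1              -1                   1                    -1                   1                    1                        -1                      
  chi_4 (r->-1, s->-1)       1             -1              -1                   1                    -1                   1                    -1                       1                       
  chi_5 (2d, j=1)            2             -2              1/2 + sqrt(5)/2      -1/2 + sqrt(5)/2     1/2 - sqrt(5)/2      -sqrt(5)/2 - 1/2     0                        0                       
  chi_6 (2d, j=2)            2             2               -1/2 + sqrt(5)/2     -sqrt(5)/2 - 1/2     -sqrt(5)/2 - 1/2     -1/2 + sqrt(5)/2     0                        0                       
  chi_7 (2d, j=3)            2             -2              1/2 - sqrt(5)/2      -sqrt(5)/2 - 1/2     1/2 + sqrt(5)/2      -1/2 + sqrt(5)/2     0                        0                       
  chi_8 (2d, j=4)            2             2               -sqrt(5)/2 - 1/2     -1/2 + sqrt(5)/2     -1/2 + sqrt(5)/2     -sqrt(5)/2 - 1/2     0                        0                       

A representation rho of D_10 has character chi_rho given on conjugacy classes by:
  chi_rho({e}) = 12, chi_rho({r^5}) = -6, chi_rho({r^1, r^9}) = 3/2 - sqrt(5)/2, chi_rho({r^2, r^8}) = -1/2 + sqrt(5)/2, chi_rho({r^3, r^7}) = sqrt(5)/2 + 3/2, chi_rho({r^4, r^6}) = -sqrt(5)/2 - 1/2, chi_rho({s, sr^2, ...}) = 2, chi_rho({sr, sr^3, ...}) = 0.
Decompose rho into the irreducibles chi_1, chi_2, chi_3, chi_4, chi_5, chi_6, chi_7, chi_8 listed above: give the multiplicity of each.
Multiplicities: chi_1: 1, chi_2: 0, chi_3: 1, chi_4: 0, chi_5: 2, chi_6: 0, chi_7: 2, chi_8: 1.

Explanation: Use <chi_rho, chi> = (1/|G|) sum_C |C| * chi_rho(C) * conj(chi(C)) with |G| = 20 for each irreducible chi in the table:
  <chi_rho, chi_1> = (1/20)[1*(12)*conj(1) + 1*(-6)*conj(1) + 2*(3/2 - sqrt(5)/2)*conj(1) + 2*(-1/2 + sqrt(5)/2)*conj(1) + 2*(sqrt(5)/2 + 3/2)*conj(1) + 2*(-sqrt(5)/2 - 1/2)*conj(1) + 5*(2)*conj(1) + 5*(0)*conj(1)]
      = (1/20)[(12) + (-6) + (3 - sqrt(5)) + (-1 + sqrt(5)) + (sqrt(5) + 3) + (-sqrt(5) - 1) + (10) + (0)] = 20/20 = 1
  <chi_rho, chi_2> = (1/20)[1*(12)*conj(1) + 1*(-6)*conj(1) + 2*(3/2 - sqrt(5)/2)*conj(1) + 2*(-1/2 + sqrt(5)/2)*conj(1) + 2*(sqrt(5)/2 + 3/2)*conj(1) + 2*(-sqrt(5)/2 - 1/2)*conj(1) + 5*(2)*conj(-1) + 5*(0)*conj(-1)]
      = (1/20)[(12) + (-6) + (3 - sqrt(5)) + (-1 + sqrt(5)) + (sqrt(5) + 3) + (-sqrt(5) - 1) + (-10) + (0)] = 0/20 = 0
  <chi_rho, chi_3> = (1/20)[1*(12)*conj(1) + 1*(-6)*conj(-1) + 2*(3/2 - sqrt(5)/2)*conj(-1) + 2*(-1/2 + sqrt(5)/2)*conj(1) + 2*(sqrt(5)/2 + 3/2)*conj(-1) + 2*(-sqrt(5)/2 - 1/2)*conj(1) + 5*(2)*conj(1) + 5*(0)*conj(-1)]
      = (1/20)[(12) + (6) + (-3 + sqrt(5)) + (-1 + sqrt(5)) + (-3 - sqrt(5)) + (-sqrt(5) - 1) + (10) + (0)] = 20/20 = 1
  <chi_rho, chi_4> = (1/20)[1*(12)*conj(1) + 1*(-6)*conj(-1) + 2*(3/2 - sqrt(5)/2)*conj(-1) + 2*(-1/2 + sqrt(5)/2)*conj(1) + 2*(sqrt(5)/2 + 3/2)*conj(-1) + 2*(-sqrt(5)/2 - 1/2)*conj(1) + 5*(2)*conj(-1) + 5*(0)*conj(1)]
      = (1/20)[(12) + (6) + (-3 + sqrt(5)) + (-1 + sqrt(5)) + (-3 - sqrt(5)) + (-sqrt(5) - 1) + (-10) + (0)] = 0/20 = 0
  <chi_rho, chi_5> = (1/20)[1*(12)*conj(2) + 1*(-6)*conj(-2) + 2*(3/2 - sqrt(5)/2)*conj(1/2 + sqrt(5)/2) + 2*(-1/2 + sqrt(5)/2)*conj(-1/2 + sqrt(5)/2) + 2*(sqrt(5)/2 + 3/2)*conj(1/2 - sqrt(5)/2) + 2*(-sqrt(5)/2 - 1/2)*conj(-sqrt(5)/2 - 1/2) + 5*(2)*conj(0) + 5*(0)*conj(0)]
      = (1/20)[(24) + (12) + (-1 + sqrt(5)) + (3 - sqrt(5)) + (-sqrt(5) - 1) + (sqrt(5) + 3) + (0) + (0)] = 40/20 = 2
  <chi_rho, chi_6> = (1/20)[1*(12)*conj(2) + 1*(-6)*conj(2) + 2*(3/2 - sqrt(5)/2)*conj(-1/2 + sqrt(5)/2) + 2*(-1/2 + sqrt(5)/2)*conj(-sqrt(5)/2 - 1/2) + 2*(sqrt(5)/2 + 3/2)*conj(-sqrt(5)/2 - 1/2) + 2*(-sqrt(5)/2 - 1/2)*conj(-1/2 + sqrt(5)/2) + 5*(2)*conj(0) + 5*(0)*conj(0)]
      = (1/20)[(24) + (-12) + (-4 + 2*sqrt(5)) + (-2) + (-2*sqrt(5) - 4) + (-2) + (0) + (0)] = 0/20 = 0
  <chi_rho, chi_7> = (1/20)[1*(12)*conj(2) + 1*(-6)*conj(-2) + 2*(3/2 - sqrt(5)/2)*conj(1/2 - sqrt(5)/2) + 2*(-1/2 + sqrt(5)/2)*conj(-sqrt(5)/2 - 1/2) + 2*(sqrt(5)/2 + 3/2)*conj(1/2 + sqrt(5)/2) + 2*(-sqrt(5)/2 - 1/2)*conj(-1/2 + sqrt(5)/2) + 5*(2)*conj(0) + 5*(0)*conj(0)]
      = (1/20)[(24) + (12) + (4 - 2*sqrt(5)) + (-2) + (4 + 2*sqrt(5)) + (-2) + (0) + (0)] = 40/20 = 2
  <chi_rho, chi_8> = (1/20)[1*(12)*conj(2) + 1*(-6)*conj(2) + 2*(3/2 - sqrt(5)/2)*conj(-sqrt(5)/2 - 1/2) + 2*(-1/2 + sqrt(5)/2)*conj(-1/2 + sqrt(5)/2) + 2*(sqrt(5)/2 + 3/2)*conj(-1/2 + sqrt(5)/2) + 2*(-sqrt(5)/2 - 1/2)*conj(-sqrt(5)/2 - 1/2) + 5*(2)*conj(0) + 5*(0)*conj(0)]
      = (1/20)[(24) + (-12) + (1 - sqrt(5)) + (3 - sqrt(5)) + (1 + sqrt(5)) + (sqrt(5) + 3) + (0) + (0)] = 20/20 = 1
Dimension check: dim(rho) = sum (mult * dim) = 1*1 + 0*1 + 1*1 + 0*1 + 2*2 + 0*2 + 2*2 + 1*2 = 12 = chi_rho(e) = 12.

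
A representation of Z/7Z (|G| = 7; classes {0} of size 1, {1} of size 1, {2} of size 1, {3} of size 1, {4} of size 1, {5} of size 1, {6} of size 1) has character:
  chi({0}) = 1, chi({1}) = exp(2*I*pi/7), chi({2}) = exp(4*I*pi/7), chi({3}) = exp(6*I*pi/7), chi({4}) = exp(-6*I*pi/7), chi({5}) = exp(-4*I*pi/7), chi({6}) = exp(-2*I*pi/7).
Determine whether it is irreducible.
Irreducible: <chi, chi> = 1.

Solution. <chi, chi> = (1/|G|) sum_C |C| * |chi(C)|^2 = (1/7)[1*|1|^2 + 1*|exp(2*I*pi/7)|^2 + 1*|exp(4*I*pi/7)|^2 + 1*|exp(6*I*pi/7)|^2 + 1*|exp(-6*I*pi/7)|^2 + 1*|exp(-4*I*pi/7)|^2 + 1*|exp(-2*I*pi/7)|^2]
  = (1/7)[(1) + (1) + (1) + (1) + (1) + (1) + (1)] = 7/7 = 1.
(Exp terms are combined using exp(i*s)*conj(exp(i*t)) = exp(i*(s-t)), and sums of them are collapsed using the identity that for every m > 1 the m distinct m-th roots of unity sum to 0, e.g. 1 + exp(2*I*pi/3) + exp(-2*I*pi/3) = 0.)
A character is irreducible iff <chi, chi> = 1, so this representation is irreducible.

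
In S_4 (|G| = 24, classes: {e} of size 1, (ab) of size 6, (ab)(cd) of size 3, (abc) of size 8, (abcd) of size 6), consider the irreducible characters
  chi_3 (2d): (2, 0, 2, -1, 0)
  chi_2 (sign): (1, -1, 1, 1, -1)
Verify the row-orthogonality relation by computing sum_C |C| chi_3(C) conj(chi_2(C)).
Sum = 0; so <chi_3, chi_2> = 0 (distinct irreducibles are orthogonal).

Argument: Compute term by term over conjugacy classes (|C| * chi_3(C) * conj(chi_2(C))):
  1*(2)*conj(1) + 6*(0)*conj(-1) + 3*(2)*conj(1) + 8*(-1)*conj(1) + 6*(0)*conj(-1)
  = (2) + (0) + (6) + (-8) + (0)
  = 0.
Dividing by |G| = 24 gives 0/24 = 0, matching the row-orthogonality relation <chi_3, chi_2> = [chi_3 = chi_2].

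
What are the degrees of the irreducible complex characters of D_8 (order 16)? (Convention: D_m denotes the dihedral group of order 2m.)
Dimensions: 1, 1, 1, 1, 2, 2, 2

Working: There are 7 irreducibles (= number of conjugacy classes). Their dimensions d_i satisfy sum d_i^2 = |G| = 16: 1 + 1 + 1 + 1 + 4 + 4 + 4 = 16.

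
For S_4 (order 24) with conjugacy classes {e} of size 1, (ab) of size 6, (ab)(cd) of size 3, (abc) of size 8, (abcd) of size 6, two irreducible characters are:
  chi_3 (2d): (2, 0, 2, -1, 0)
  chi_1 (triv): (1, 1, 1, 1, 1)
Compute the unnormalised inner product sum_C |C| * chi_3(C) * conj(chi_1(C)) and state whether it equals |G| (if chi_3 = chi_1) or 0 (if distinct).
Sum = 0; so <chi_3, chi_1> = 0 (distinct irreducibles are orthogonal).

Compute term by term over conjugacy classes (|C| * chi_3(C) * conj(chi_1(C))):
  1*(2)*conj(1) + 6*(0)*conj(1) + 3*(2)*conj(1) + 8*(-1)*conj(1) + 6*(0)*conj(1)
  = (2) + (0) + (6) + (-8) + (0)
  = 0.
Dividing by |G| = 24 gives 0/24 = 0, matching the row-orthogonality relation <chi_3, chi_1> = [chi_3 = chi_1].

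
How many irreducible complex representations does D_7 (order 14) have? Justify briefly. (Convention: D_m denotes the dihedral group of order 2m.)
5

Justification: The number of irreducible complex representations of a finite group equals its number of conjugacy classes. D_7 has 5 conjugacy classes ((n+3)/2 for n odd), so D_7 (order 14) has exactly 5 irreducible complex representations.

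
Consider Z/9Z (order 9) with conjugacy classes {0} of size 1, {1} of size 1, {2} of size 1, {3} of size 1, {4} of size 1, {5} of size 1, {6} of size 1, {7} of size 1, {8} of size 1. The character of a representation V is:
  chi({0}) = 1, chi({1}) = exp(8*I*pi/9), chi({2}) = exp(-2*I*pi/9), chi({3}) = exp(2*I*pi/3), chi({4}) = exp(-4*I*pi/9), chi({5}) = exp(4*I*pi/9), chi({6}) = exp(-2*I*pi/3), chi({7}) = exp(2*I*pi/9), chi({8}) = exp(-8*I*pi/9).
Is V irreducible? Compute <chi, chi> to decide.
Irreducible: <chi, chi> = 1.

Working: <chi, chi> = (1/|G|) sum_C |C| * |chi(C)|^2 = (1/9)[1*|1|^2 + 1*|exp(8*I*pi/9)|^2 + 1*|exp(-2*I*pi/9)|^2 + 1*|exp(2*I*pi/3)|^2 + 1*|exp(-4*I*pi/9)|^2 + 1*|exp(4*I*pi/9)|^2 + 1*|exp(-2*I*pi/3)|^2 + 1*|exp(2*I*pi/9)|^2 + 1*|exp(-8*I*pi/9)|^2]
  = (1/9)[(1) + (1) + (1) + (1) + (1) + (1) + (1) + (1) + (1)] = 9/9 = 1.
(Exp terms are combined using exp(i*s)*conj(exp(i*t)) = exp(i*(s-t)), and sums of them are collapsed using the identity that for every m > 1 the m distinct m-th roots of unity sum to 0, e.g. 1 + exp(2*I*pi/3) + exp(-2*I*pi/3) = 0.)
A character is irreducible iff <chi, chi> = 1, so this representation is irreducible.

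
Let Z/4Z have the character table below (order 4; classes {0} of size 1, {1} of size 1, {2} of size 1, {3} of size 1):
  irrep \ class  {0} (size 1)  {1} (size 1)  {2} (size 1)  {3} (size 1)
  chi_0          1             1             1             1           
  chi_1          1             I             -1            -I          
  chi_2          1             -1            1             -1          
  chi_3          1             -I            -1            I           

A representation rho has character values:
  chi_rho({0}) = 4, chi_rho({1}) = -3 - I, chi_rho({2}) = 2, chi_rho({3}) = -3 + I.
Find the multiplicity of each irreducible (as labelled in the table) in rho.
Multiplicities: chi_0: 0, chi_1: 0, chi_2: 3, chi_3: 1.

Solution. Use <chi_rho, chi> = (1/|G|) sum_C |C| * chi_rho(C) * conj(chi(C)) with |G| = 4 for each irreducible chi in the table:
  <chi_rho, chi_0> = (1/4)[1*(4)*conj(1) + 1*(-3 - I)*conj(1) + 1*(2)*conj(1) + 1*(-3 + I)*conj(1)]
      = (1/4)[(4) + (-3 - I) + (2) + (-3 + I)] = 0/4 = 0
  <chi_rho, chi_1> = (1/4)[1*(4)*conj(1) + 1*(-3 - I)*conj(I) + 1*(2)*conj(-1) + 1*(-3 + I)*conj(-I)]
      = (1/4)[(4) + (-1 + 3*I) + (-2) + (-1 - 3*I)] = 0/4 = 0
  <chi_rho, chi_2> = (1/4)[1*(4)*conj(1) + 1*(-3 - I)*conj(-1) + 1*(2)*conj(1) + 1*(-3 + I)*conj(-1)]
      = (1/4)[(4) + (3 + I) + (2) + (3 - I)] = 12/4 = 3
  <chi_rho, chi_3> = (1/4)[1*(4)*conj(1) + 1*(-3 - I)*conj(-I) + 1*(2)*conj(-1) + 1*(-3 + I)*conj(I)]
      = (1/4)[(4) + (1 - 3*I) + (-2) + (1 + 3*I)] = 4/4 = 1
(Exp terms are combined using exp(i*s)*conj(exp(i*t)) = exp(i*(s-t)), and sums of them are collapsed using the identity that for every m > 1 the m distinct m-th roots of unity sum to 0, e.g. 1 + exp(2*I*pi/3) + exp(-2*I*pi/3) = 0.)
Dimension check: dim(rho) = sum (mult * dim) = 0*1 + 0*1 + 3*1 + 1*1 = 4 = chi_rho(e) = 4.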